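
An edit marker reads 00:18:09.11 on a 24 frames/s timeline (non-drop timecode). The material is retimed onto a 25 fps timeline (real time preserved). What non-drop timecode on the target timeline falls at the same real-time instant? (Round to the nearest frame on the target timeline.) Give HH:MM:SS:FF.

Source frame index: (0×3600 + 18×60 + 9) × 24 + 11 = 26147.
Real time: 26147 / (24) = 26147/24 s.
Target frame: (26147/24) × (25) = 653675/24 ≈ 27236.458 → 27236.
At 25 labels/s: frame 27236 → 00:18:09:11.

00:18:09:11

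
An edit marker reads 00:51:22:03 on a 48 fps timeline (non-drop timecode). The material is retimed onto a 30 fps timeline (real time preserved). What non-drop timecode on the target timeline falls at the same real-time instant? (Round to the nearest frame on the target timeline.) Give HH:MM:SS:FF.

00:51:22:02

Source frame index: (0×3600 + 51×60 + 22) × 48 + 3 = 147939.
Real time: 147939 / (48) = 49313/16 s.
Target frame: (49313/16) × (30) = 739695/8 ≈ 92461.875 → 92462.
At 30 labels/s: frame 92462 → 00:51:22:02.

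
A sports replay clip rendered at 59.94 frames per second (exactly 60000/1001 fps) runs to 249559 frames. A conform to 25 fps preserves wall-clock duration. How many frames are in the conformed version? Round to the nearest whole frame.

104087 frames

Frames at target rate = 249559 × (25) / (60000/1001) = 249808559/2400 ≈ 104086.900.
Nearest whole frame: 104087.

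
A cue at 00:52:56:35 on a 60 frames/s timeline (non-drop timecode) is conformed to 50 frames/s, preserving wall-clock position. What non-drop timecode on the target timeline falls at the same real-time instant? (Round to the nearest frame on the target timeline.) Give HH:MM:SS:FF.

Source frame index: (0×3600 + 52×60 + 56) × 60 + 35 = 190595.
Real time: 190595 / (60) = 38119/12 s.
Target frame: (38119/12) × (50) = 952975/6 ≈ 158829.167 → 158829.
At 50 labels/s: frame 158829 → 00:52:56:29.

00:52:56:29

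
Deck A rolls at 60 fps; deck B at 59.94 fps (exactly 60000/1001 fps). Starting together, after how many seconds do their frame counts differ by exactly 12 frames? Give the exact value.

200.2 seconds

The gap grows by |60000/1001 − 60| = 60/1001 frames per second.
Time for a 12-frame gap: 12 ÷ (60/1001) = 200.2 s.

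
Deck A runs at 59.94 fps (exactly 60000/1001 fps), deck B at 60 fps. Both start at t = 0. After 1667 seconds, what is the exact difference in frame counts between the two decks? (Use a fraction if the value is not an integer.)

A emits 60000/1001 × 1667 = 100020000/1001 frames; B emits 60 × 1667 = 100020.
Difference = 100020/1001 frames (≈ 99.9201); B is ahead of A.

100020/1001 frames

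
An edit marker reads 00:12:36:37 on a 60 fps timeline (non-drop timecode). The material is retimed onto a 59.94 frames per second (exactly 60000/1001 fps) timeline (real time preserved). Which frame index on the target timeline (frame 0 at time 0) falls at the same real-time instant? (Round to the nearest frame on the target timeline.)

frame 45352

Source frame index: (0×3600 + 12×60 + 36) × 60 + 37 = 45397.
Real time: 45397 / (60) = 45397/60 s.
Target frame: (45397/60) × (60000/1001) = 4127000/91 ≈ 45351.648 → 45352.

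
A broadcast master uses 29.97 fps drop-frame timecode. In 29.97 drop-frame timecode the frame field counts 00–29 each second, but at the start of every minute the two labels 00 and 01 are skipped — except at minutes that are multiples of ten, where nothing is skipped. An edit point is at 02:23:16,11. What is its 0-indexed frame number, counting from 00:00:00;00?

257633

Complete 10-minute blocks: 14, each 17982 frames → 251748.
Remaining 3 whole minutes in the current block: 1800 + 2 × 1798 = 5396 frames.
Within the current minute: 16 × 30 + 11 − 2 = 489 (labels ;00/;01 skipped at this minute). Total = 251748 + 5396 + 489 = 257633.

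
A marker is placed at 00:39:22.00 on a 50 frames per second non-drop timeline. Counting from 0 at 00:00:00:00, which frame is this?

frame 118100

Total seconds to the label: (0 × 3600 + 39 × 60 + 22) = 2362.
Frame index = 2362 × 50 + 0 = 118100.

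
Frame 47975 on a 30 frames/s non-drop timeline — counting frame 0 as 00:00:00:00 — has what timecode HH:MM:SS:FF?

47975 ÷ 30 = 1599 full seconds, remainder 5 frames.
1599 s = 0 h 26 min 39 s.
Timecode: 00:26:39:05.

00:26:39:05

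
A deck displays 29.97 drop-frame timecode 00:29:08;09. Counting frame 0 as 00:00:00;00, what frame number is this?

As if non-drop at 30 labels/s: (0 × 3600 + 29 × 60 + 8) × 30 + 9 = 52449.
Minute boundaries passed: 29; those not divisible by 10: 29 − 2 = 27; dropped labels = 2 × 27 = 54.
Actual frame index = 52449 − 54 = 52395.

52395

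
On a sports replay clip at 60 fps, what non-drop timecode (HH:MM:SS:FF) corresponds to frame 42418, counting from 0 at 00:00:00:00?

42418 ÷ 60 = 706 full seconds, remainder 58 frames.
706 s = 0 h 11 min 46 s.
Timecode: 00:11:46:58.

00:11:46:58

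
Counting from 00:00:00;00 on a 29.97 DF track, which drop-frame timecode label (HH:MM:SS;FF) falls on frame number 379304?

03:30:56;02

Ten DF minutes hold 17982 frames, so frame 379304 lies in block 21 (frames 377622–395603) with 1682 frames into that block.
The block's first minute is 1800 frames and the rest 1798 each; 1682 frames reaches minute 0, so 21 × 18 + 0 × 2 = 378 labels have been skipped so far.
Adding those back, label number 379304 + 378 = 379682 at 30 labels/s is 12656 s + 2 f = 3 h 30 min 56 s frame 2, i.e. 03:30:56;02.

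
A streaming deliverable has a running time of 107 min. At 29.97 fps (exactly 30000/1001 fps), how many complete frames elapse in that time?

107 min = 6420 s.
Frames = 6420 × 30000/1001 = 192600000/1001 ≈ 192407.5924.
Complete frames: 192407.

192407 frames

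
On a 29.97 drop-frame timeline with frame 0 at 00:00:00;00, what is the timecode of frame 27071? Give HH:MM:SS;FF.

Each 10-minute DF block holds 10 × 60 × 30 − 9 × 2 = 17982 frames. 27071 ÷ 17982 → 1 full block, remainder 9089.
Within the partial block the first minute is 1800 frames and each further minute 1798, so 5 further minute boundaries passed. Total skipped labels = 18 × 1 + 2 × 5 = 28.
Non-drop label index = 27071 + 28 = 27099; at 30 labels/s that is 00:15:03:09, i.e. DF 00:15:03;09.

00:15:03;09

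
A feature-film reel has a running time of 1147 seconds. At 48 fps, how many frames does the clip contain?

55056 frames

Frames = 1147 × 48 = 55056.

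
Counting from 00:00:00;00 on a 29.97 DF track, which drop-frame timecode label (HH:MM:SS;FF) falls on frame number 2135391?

Ten DF minutes hold 17982 frames, so frame 2135391 lies in block 118 (frames 2121876–2139857) with 13515 frames into that block.
The block's first minute is 1800 frames and the rest 1798 each; 13515 frames reaches minute 7, so 118 × 18 + 7 × 2 = 2138 labels have been skipped so far.
Adding those back, label number 2135391 + 2138 = 2137529 at 30 labels/s is 71250 s + 29 f = 19 h 47 min 30 s frame 29, i.e. 19:47:30;29.

19:47:30;29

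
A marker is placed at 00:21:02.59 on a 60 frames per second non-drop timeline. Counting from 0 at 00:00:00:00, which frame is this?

frame 75779

Total seconds to the label: (0 × 3600 + 21 × 60 + 2) = 1262.
Frame index = 1262 × 60 + 59 = 75779.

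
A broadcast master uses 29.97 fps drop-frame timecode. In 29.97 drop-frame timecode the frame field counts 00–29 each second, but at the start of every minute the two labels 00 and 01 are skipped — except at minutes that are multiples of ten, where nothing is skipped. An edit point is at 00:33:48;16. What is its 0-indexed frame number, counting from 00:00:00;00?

As if non-drop at 30 labels/s: (0 × 3600 + 33 × 60 + 48) × 30 + 16 = 60856.
Minute boundaries passed: 33; those not divisible by 10: 33 − 3 = 30; dropped labels = 2 × 30 = 60.
Actual frame index = 60856 − 60 = 60796.

60796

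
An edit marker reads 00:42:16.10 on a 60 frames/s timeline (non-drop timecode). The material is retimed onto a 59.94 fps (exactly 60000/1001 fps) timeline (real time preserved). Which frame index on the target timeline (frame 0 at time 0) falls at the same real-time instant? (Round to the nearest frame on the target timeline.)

frame 152018

Source frame index: (0×3600 + 42×60 + 16) × 60 + 10 = 152170.
Real time: 152170 / (60) = 15217/6 s.
Target frame: (15217/6) × (60000/1001) = 152170000/1001 ≈ 152017.982 → 152018.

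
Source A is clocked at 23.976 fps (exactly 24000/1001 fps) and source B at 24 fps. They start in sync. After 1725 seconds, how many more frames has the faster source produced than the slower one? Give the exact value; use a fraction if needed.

41400/1001 frames

A emits 24000/1001 × 1725 = 41400000/1001 frames; B emits 24 × 1725 = 41400.
Difference = 41400/1001 frames (≈ 41.3586); B is ahead of A.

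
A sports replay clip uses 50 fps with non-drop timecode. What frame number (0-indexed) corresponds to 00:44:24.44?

frame 133244

Total seconds to the label: (0 × 3600 + 44 × 60 + 24) = 2664.
Frame index = 2664 × 50 + 44 = 133244.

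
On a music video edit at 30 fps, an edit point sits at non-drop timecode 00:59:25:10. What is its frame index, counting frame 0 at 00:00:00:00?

frame 106960

Total seconds to the label: (0 × 3600 + 59 × 60 + 25) = 3565.
Frame index = 3565 × 30 + 10 = 106960.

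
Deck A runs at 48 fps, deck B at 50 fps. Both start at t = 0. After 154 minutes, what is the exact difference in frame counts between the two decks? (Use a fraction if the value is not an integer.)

154 min = 9240 s.
A emits 48 × 9240 = 443520 frames; B emits 50 × 9240 = 462000.
Difference = 18480 frames; B is ahead of A.

18480 frames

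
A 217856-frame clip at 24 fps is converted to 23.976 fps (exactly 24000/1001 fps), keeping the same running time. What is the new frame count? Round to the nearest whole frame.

217638 frames

Frames at target rate = 217856 × (24000/1001) / (24) = 217856000/1001 ≈ 217638.362.
Nearest whole frame: 217638.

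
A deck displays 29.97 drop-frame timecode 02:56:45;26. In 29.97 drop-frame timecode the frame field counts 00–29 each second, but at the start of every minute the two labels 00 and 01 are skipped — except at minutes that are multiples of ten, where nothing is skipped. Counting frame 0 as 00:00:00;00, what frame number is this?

317858

As if non-drop at 30 labels/s: (2 × 3600 + 56 × 60 + 45) × 30 + 26 = 318176.
Minute boundaries passed: 176; those not divisible by 10: 176 − 17 = 159; dropped labels = 2 × 159 = 318.
Actual frame index = 318176 − 318 = 317858.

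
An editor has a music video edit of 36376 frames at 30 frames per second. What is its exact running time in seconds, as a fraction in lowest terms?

18188/15 seconds

Running time = 36376 ÷ (30) = 36376 × 1/30 = 18188/15 s.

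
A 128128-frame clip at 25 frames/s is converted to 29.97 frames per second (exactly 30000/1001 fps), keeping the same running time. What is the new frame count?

153600 frames

Target frames = source frames × (target rate / source rate) = 128128 × (30000/1001)/(25) = 128128 × 1200/1001 = 153600.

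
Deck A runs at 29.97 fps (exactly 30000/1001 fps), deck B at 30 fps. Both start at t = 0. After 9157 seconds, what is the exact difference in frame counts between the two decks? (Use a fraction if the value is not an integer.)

274710/1001 frames

A emits 30000/1001 × 9157 = 274710000/1001 frames; B emits 30 × 9157 = 274710.
Difference = 274710/1001 frames (≈ 274.4356); B is ahead of A.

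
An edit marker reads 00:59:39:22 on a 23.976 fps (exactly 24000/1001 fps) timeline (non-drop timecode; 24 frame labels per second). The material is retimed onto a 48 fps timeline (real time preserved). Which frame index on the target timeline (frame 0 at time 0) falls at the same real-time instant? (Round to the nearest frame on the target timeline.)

Source frame index: (0×3600 + 59×60 + 39) × 24 + 22 = 85918.
Real time: 85918 / (24000/1001) = 43001959/12000 s.
Target frame: (43001959/12000) × (48) = 43001959/250 ≈ 172007.836 → 172008.

frame 172008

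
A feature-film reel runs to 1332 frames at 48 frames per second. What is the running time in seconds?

27.75 seconds

Running time = 1332 / (48) = 27.75 s.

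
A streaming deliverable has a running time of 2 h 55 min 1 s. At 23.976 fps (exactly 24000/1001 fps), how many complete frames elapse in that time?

251772 frames

2 h 55 min 1 s = 10501 s.
Frames = 10501 × 24000/1001 = 252024000/1001 ≈ 251772.2278.
Complete frames: 251772.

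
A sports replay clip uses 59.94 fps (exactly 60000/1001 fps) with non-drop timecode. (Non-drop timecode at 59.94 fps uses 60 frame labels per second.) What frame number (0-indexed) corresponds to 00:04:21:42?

frame 15702

Total seconds to the label: (0 × 3600 + 4 × 60 + 21) = 261.
Frame index = 261 × 60 + 42 = 15702.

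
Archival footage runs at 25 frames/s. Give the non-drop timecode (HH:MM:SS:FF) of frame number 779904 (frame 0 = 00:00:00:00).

779904 ÷ 25 = 31196 full seconds, remainder 4 frames.
31196 s = 8 h 39 min 56 s.
Timecode: 08:39:56:04.

08:39:56:04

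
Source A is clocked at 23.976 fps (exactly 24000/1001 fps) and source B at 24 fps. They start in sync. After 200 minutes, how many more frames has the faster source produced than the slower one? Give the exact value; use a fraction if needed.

288000/1001 frames

200 min = 12000 s.
A emits 24000/1001 × 12000 = 288000000/1001 frames; B emits 24 × 12000 = 288000.
Difference = 288000/1001 frames (≈ 287.7123); B is ahead of A.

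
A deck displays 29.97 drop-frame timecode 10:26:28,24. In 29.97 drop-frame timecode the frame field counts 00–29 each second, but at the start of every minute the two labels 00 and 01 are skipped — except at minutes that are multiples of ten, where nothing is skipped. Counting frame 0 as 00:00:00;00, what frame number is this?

As if non-drop at 30 labels/s: (10 × 3600 + 26 × 60 + 28) × 30 + 24 = 1127664.
Minute boundaries passed: 626; those not divisible by 10: 626 − 62 = 564; dropped labels = 2 × 564 = 1128.
Actual frame index = 1127664 − 1128 = 1126536.

1126536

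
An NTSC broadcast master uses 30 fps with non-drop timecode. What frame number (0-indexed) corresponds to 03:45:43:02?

frame 406292

Total seconds to the label: (3 × 3600 + 45 × 60 + 43) = 13543.
Frame index = 13543 × 30 + 2 = 406292.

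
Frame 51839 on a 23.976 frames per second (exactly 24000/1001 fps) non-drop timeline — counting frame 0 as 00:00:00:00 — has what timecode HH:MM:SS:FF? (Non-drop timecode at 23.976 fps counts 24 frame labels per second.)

00:35:59:23

51839 ÷ 24 = 2159 full seconds, remainder 23 frames.
2159 s = 0 h 35 min 59 s.
Timecode: 00:35:59:23.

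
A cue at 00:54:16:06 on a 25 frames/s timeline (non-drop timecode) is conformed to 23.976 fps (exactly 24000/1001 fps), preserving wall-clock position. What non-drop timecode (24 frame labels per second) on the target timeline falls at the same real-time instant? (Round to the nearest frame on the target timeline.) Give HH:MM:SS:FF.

00:54:13:00

Source frame index: (0×3600 + 54×60 + 16) × 25 + 6 = 81406.
Real time: 81406 / (25) = 81406/25 s.
Target frame: (81406/25) × (24000/1001) = 6011520/77 ≈ 78071.688 → 78072.
At 24 labels/s: frame 78072 → 00:54:13:00.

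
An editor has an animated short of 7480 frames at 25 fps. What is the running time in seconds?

299.2 seconds

Running time = 7480 / (25) = 299.2 s.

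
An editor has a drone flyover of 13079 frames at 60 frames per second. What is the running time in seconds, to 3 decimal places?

217.983 seconds

Running time = 13079 × 1/60 = 13079/60 s ≈ 217.983 s.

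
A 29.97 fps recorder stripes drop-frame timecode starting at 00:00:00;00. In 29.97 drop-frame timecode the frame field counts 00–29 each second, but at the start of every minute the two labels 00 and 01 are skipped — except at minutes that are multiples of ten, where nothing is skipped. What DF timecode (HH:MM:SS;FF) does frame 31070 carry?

Ten DF minutes hold 17982 frames, so frame 31070 lies in block 1 (frames 17982–35963) with 13088 frames into that block.
The block's first minute is 1800 frames and the rest 1798 each; 13088 frames reaches minute 7, so 1 × 18 + 7 × 2 = 32 labels have been skipped so far.
Adding those back, label number 31070 + 32 = 31102 at 30 labels/s is 1036 s + 22 f = 0 h 17 min 16 s frame 22, i.e. 00:17:16;22.

00:17:16;22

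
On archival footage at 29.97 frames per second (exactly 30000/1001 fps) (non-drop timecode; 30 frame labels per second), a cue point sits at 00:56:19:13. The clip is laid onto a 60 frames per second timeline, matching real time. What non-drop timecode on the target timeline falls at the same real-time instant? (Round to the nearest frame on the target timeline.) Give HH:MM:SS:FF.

Source frame index: (0×3600 + 56×60 + 19) × 30 + 13 = 101383.
Real time: 101383 / (30000/1001) = 101484383/30000 s.
Target frame: (101484383/30000) × (60) = 101484383/500 ≈ 202968.766 → 202969.
At 60 labels/s: frame 202969 → 00:56:22:49.

00:56:22:49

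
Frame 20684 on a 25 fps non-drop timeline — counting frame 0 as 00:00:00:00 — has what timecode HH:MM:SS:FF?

00:13:47:09

20684 ÷ 25 = 827 full seconds, remainder 9 frames.
827 s = 0 h 13 min 47 s.
Timecode: 00:13:47:09.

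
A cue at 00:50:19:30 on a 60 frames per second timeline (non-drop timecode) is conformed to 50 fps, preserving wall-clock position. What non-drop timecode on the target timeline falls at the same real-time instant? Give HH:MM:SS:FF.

Source frame index: (0×3600 + 50×60 + 19) × 60 + 30 = 181170.
Real time: 181170 / (60) = 6039/2 s.
Target frame: (6039/2) × (50) = 150975.
At 50 labels/s: frame 150975 → 00:50:19:25.

00:50:19:25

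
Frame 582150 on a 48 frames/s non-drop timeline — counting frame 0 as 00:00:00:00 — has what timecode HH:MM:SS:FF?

03:22:08:06

582150 ÷ 48 = 12128 full seconds, remainder 6 frames.
12128 s = 3 h 22 min 8 s.
Timecode: 03:22:08:06.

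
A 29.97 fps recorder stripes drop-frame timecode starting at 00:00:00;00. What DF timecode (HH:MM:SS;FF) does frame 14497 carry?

00:08:03;23

Each 10-minute DF block holds 10 × 60 × 30 − 9 × 2 = 17982 frames. 14497 ÷ 17982 → 0 full blocks, remainder 14497.
Within the partial block the first minute is 1800 frames and each further minute 1798, so 8 further minute boundaries passed. Total skipped labels = 18 × 0 + 2 × 8 = 16.
Non-drop label index = 14497 + 16 = 14513; at 30 labels/s that is 00:08:03:23, i.e. DF 00:08:03;23.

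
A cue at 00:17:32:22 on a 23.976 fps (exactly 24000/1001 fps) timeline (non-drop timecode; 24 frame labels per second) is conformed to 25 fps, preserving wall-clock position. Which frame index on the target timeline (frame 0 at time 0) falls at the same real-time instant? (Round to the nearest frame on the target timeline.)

frame 26349

Source frame index: (0×3600 + 17×60 + 32) × 24 + 22 = 25270.
Real time: 25270 / (24000/1001) = 2529527/2400 s.
Target frame: (2529527/2400) × (25) = 2529527/96 ≈ 26349.240 → 26349.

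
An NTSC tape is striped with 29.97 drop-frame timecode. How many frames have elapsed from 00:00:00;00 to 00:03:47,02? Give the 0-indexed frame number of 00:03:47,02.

6806

Complete 10-minute blocks: 0, each 17982 frames → 0.
Remaining 3 whole minutes in the current block: 1800 + 2 × 1798 = 5396 frames.
Within the current minute: 47 × 30 + 2 − 2 = 1410 (labels ;00/;01 skipped at this minute). Total = 0 + 5396 + 1410 = 6806.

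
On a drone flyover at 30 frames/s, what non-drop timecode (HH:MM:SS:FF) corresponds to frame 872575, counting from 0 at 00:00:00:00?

08:04:45:25

872575 ÷ 30 = 29085 full seconds, remainder 25 frames.
29085 s = 8 h 4 min 45 s.
Timecode: 08:04:45:25.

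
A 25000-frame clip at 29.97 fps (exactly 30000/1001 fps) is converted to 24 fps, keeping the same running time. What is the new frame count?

20020 frames

Target frames = source frames × (target rate / source rate) = 25000 × (24)/(30000/1001) = 25000 × 1001/1250 = 20020.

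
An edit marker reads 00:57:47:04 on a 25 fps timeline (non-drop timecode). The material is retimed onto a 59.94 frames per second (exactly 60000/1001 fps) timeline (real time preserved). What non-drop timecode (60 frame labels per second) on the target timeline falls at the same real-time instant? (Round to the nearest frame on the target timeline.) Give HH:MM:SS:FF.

Source frame index: (0×3600 + 57×60 + 47) × 25 + 4 = 86679.
Real time: 86679 / (25) = 86679/25 s.
Target frame: (86679/25) × (60000/1001) = 208029600/1001 ≈ 207821.778 → 207822.
At 60 labels/s: frame 207822 → 00:57:43:42.

00:57:43:42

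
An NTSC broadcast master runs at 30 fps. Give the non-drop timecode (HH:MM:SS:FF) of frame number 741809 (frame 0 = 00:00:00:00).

06:52:06:29

741809 ÷ 30 = 24726 full seconds, remainder 29 frames.
24726 s = 6 h 52 min 6 s.
Timecode: 06:52:06:29.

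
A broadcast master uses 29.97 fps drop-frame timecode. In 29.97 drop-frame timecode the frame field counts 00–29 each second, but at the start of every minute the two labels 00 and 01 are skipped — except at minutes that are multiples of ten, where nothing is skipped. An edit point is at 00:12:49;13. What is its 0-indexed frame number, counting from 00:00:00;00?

Complete 10-minute blocks: 1, each 17982 frames → 17982.
Remaining 2 whole minutes in the current block: 1800 + 1 × 1798 = 3598 frames.
Within the current minute: 49 × 30 + 13 − 2 = 1481 (labels ;00/;01 skipped at this minute). Total = 17982 + 3598 + 1481 = 23061.

23061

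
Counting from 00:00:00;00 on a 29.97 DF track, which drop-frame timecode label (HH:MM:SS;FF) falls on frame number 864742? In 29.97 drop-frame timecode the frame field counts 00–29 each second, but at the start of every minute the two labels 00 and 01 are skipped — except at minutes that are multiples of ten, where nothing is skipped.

Ten DF minutes hold 17982 frames, so frame 864742 lies in block 48 (frames 863136–881117) with 1606 frames into that block.
The block's first minute is 1800 frames and the rest 1798 each; 1606 frames reaches minute 0, so 48 × 18 + 0 × 2 = 864 labels have been skipped so far.
Adding those back, label number 864742 + 864 = 865606 at 30 labels/s is 28853 s + 16 f = 8 h 0 min 53 s frame 16, i.e. 08:00:53;16.

08:00:53;16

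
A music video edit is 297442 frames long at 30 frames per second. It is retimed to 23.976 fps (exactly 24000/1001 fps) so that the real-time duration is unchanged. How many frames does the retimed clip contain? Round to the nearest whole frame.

Frames at target rate = 297442 × (24000/1001) / (30) = 237953600/1001 ≈ 237715.884.
Nearest whole frame: 237716.

237716 frames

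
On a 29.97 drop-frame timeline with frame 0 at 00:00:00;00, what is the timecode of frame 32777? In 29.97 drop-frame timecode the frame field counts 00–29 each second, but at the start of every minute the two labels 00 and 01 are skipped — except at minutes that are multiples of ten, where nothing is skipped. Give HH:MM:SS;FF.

Ten DF minutes hold 17982 frames, so frame 32777 lies in block 1 (frames 17982–35963) with 14795 frames into that block.
The block's first minute is 1800 frames and the rest 1798 each; 14795 frames reaches minute 8, so 1 × 18 + 8 × 2 = 34 labels have been skipped so far.
Adding those back, label number 32777 + 34 = 32811 at 30 labels/s is 1093 s + 21 f = 0 h 18 min 13 s frame 21, i.e. 00:18:13;21.

00:18:13;21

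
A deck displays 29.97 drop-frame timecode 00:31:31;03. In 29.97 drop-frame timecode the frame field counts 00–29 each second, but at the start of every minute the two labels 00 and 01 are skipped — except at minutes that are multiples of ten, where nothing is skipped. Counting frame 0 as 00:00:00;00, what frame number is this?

56677

As if non-drop at 30 labels/s: (0 × 3600 + 31 × 60 + 31) × 30 + 3 = 56733.
Minute boundaries passed: 31; those not divisible by 10: 31 − 3 = 28; dropped labels = 2 × 28 = 56.
Actual frame index = 56733 − 56 = 56677.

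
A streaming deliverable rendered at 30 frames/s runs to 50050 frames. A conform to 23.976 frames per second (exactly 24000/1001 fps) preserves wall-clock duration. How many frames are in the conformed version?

40000 frames

Target frames = source frames × (target rate / source rate) = 50050 × (24000/1001)/(30) = 50050 × 800/1001 = 40000.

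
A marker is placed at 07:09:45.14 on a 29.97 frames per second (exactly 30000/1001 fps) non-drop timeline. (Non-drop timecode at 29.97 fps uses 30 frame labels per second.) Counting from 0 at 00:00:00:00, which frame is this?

frame 773564

Total seconds to the label: (7 × 3600 + 9 × 60 + 45) = 25785.
Frame index = 25785 × 30 + 14 = 773564.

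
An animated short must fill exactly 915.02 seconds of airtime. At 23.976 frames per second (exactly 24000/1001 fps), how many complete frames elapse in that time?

21938 frames

Frames = 915.02 × 24000/1001 = 21960480/1001 ≈ 21938.5415.
Complete frames: 21938.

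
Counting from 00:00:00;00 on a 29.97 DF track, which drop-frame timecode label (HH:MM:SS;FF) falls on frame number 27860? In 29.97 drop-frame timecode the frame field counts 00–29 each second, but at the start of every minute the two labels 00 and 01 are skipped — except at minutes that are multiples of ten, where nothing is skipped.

00:15:29;18

Ten DF minutes hold 17982 frames, so frame 27860 lies in block 1 (frames 17982–35963) with 9878 frames into that block.
The block's first minute is 1800 frames and the rest 1798 each; 9878 frames reaches minute 5, so 1 × 18 + 5 × 2 = 28 labels have been skipped so far.
Adding those back, label number 27860 + 28 = 27888 at 30 labels/s is 929 s + 18 f = 0 h 15 min 29 s frame 18, i.e. 00:15:29;18.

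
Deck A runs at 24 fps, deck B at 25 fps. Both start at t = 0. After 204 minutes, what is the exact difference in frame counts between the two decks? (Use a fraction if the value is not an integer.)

204 min = 12240 s.
A emits 24 × 12240 = 293760 frames; B emits 25 × 12240 = 306000.
Difference = 12240 frames; B is ahead of A.

12240 frames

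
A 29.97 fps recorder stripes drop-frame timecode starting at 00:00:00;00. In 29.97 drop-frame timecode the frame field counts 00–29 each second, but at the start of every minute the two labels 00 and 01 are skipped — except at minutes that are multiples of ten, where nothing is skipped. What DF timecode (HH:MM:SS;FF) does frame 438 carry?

00:00:14;18

Each 10-minute DF block holds 10 × 60 × 30 − 9 × 2 = 17982 frames. 438 ÷ 17982 → 0 full blocks, remainder 438.
Within the partial block the first minute is 1800 frames and each further minute 1798, so 0 further minute boundaries passed. Total skipped labels = 18 × 0 + 2 × 0 = 0.
Non-drop label index = 438 + 0 = 438; at 30 labels/s that is 00:00:14:18, i.e. DF 00:00:14;18.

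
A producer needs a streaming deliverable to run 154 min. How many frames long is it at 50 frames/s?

462000 frames

154 min = 9240 s.
Frames = 9240 × 50 = 462000.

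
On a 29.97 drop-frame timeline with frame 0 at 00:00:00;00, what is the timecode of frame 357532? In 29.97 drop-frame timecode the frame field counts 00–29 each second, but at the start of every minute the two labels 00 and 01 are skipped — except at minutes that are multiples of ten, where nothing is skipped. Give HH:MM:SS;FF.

Ten DF minutes hold 17982 frames, so frame 357532 lies in block 19 (frames 341658–359639) with 15874 frames into that block.
The block's first minute is 1800 frames and the rest 1798 each; 15874 frames reaches minute 8, so 19 × 18 + 8 × 2 = 358 labels have been skipped so far.
Adding those back, label number 357532 + 358 = 357890 at 30 labels/s is 11929 s + 20 f = 3 h 18 min 49 s frame 20, i.e. 03:18:49;20.

03:18:49;20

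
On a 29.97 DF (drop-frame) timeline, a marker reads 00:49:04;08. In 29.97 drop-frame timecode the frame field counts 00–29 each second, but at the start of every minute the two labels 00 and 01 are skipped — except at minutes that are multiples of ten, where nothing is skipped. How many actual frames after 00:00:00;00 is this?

88238

As if non-drop at 30 labels/s: (0 × 3600 + 49 × 60 + 4) × 30 + 8 = 88328.
Minute boundaries passed: 49; those not divisible by 10: 49 − 4 = 45; dropped labels = 2 × 45 = 90.
Actual frame index = 88328 − 90 = 88238.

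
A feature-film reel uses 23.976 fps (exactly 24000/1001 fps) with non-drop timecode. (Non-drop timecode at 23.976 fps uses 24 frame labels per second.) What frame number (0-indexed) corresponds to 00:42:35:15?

Total seconds to the label: (0 × 3600 + 42 × 60 + 35) = 2555.
Frame index = 2555 × 24 + 15 = 61335.

frame 61335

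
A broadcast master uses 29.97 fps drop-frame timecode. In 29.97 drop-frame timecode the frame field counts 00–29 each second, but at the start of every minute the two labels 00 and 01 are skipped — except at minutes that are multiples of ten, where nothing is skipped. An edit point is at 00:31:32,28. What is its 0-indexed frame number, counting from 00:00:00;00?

As if non-drop at 30 labels/s: (0 × 3600 + 31 × 60 + 32) × 30 + 28 = 56788.
Minute boundaries passed: 31; those not divisible by 10: 31 − 3 = 28; dropped labels = 2 × 28 = 56.
Actual frame index = 56788 − 56 = 56732.

56732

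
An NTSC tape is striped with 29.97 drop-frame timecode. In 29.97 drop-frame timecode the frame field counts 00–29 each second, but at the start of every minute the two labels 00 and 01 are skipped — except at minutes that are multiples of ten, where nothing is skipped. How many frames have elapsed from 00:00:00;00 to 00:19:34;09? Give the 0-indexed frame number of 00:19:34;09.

35193

As if non-drop at 30 labels/s: (0 × 3600 + 19 × 60 + 34) × 30 + 9 = 35229.
Minute boundaries passed: 19; those not divisible by 10: 19 − 1 = 18; dropped labels = 2 × 18 = 36.
Actual frame index = 35229 − 36 = 35193.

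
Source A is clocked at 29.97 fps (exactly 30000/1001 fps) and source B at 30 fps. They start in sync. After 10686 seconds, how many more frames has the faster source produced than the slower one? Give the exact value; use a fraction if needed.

24660/77 frames

A emits 30000/1001 × 10686 = 24660000/77 frames; B emits 30 × 10686 = 320580.
Difference = 24660/77 frames (≈ 320.2597); B is ahead of A.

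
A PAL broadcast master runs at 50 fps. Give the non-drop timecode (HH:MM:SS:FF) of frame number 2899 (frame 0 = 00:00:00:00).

2899 ÷ 50 = 57 full seconds, remainder 49 frames.
57 s = 0 h 0 min 57 s.
Timecode: 00:00:57:49.

00:00:57:49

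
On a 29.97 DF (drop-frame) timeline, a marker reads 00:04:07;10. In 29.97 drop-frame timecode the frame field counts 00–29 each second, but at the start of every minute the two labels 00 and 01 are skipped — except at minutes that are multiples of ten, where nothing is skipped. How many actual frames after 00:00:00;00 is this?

Complete 10-minute blocks: 0, each 17982 frames → 0.
Remaining 4 whole minutes in the current block: 1800 + 3 × 1798 = 7194 frames.
Within the current minute: 7 × 30 + 10 − 2 = 218 (labels ;00/;01 skipped at this minute). Total = 0 + 7194 + 218 = 7412.

7412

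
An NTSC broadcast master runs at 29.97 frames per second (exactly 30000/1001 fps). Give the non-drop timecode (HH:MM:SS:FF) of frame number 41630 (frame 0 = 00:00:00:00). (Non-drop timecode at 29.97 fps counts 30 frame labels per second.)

41630 ÷ 30 = 1387 full seconds, remainder 20 frames.
1387 s = 0 h 23 min 7 s.
Timecode: 00:23:07:20.

00:23:07:20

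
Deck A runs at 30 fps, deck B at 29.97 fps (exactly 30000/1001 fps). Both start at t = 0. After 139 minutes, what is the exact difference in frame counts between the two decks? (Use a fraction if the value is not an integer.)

250200/1001 frames

139 min = 8340 s.
A emits 30 × 8340 = 250200 frames; B emits 30000/1001 × 8340 = 250200000/1001.
Difference = 250200/1001 frames (≈ 249.9500); B is behind A.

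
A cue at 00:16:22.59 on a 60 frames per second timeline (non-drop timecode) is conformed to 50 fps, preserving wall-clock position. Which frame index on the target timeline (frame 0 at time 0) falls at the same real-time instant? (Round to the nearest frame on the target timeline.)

frame 49149

Source frame index: (0×3600 + 16×60 + 22) × 60 + 59 = 58979.
Real time: 58979 / (60) = 58979/60 s.
Target frame: (58979/60) × (50) = 294895/6 ≈ 49149.167 → 49149.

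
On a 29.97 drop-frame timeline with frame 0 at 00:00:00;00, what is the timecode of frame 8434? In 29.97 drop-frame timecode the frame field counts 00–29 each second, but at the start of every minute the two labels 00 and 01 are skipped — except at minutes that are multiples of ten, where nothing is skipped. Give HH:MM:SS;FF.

00:04:41;12

Ten DF minutes hold 17982 frames, so frame 8434 lies in block 0 (frames 0–17981) with 8434 frames into that block.
The block's first minute is 1800 frames and the rest 1798 each; 8434 frames reaches minute 4, so 0 × 18 + 4 × 2 = 8 labels have been skipped so far.
Adding those back, label number 8434 + 8 = 8442 at 30 labels/s is 281 s + 12 f = 0 h 4 min 41 s frame 12, i.e. 00:04:41;12.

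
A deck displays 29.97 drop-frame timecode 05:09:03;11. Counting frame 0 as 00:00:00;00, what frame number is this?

Complete 10-minute blocks: 30, each 17982 frames → 539460.
Remaining 9 whole minutes in the current block: 1800 + 8 × 1798 = 16184 frames.
Within the current minute: 3 × 30 + 11 − 2 = 99 (labels ;00/;01 skipped at this minute). Total = 539460 + 16184 + 99 = 555743.

555743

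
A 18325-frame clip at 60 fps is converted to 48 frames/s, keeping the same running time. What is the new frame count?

14660 frames

Target frames = source frames × (target rate / source rate) = 18325 × (48)/(60) = 18325 × 4/5 = 14660.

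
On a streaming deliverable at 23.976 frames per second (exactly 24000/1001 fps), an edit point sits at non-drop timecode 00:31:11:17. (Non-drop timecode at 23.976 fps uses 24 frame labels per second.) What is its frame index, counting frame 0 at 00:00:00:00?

Total seconds to the label: (0 × 3600 + 31 × 60 + 11) = 1871.
Frame index = 1871 × 24 + 17 = 44921.

44921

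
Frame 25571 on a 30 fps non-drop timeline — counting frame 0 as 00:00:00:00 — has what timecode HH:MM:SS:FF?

25571 ÷ 30 = 852 full seconds, remainder 11 frames.
852 s = 0 h 14 min 12 s.
Timecode: 00:14:12:11.

00:14:12:11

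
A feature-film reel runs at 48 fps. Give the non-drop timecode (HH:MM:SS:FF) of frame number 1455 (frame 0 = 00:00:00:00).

1455 ÷ 48 = 30 full seconds, remainder 15 frames.
30 s = 0 h 0 min 30 s.
Timecode: 00:00:30:15.

00:00:30:15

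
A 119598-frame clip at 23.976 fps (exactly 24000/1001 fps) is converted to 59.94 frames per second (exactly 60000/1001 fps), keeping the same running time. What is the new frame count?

Frames at target rate = 119598 × (60000/1001) / (24000/1001) = 298995.

298995 frames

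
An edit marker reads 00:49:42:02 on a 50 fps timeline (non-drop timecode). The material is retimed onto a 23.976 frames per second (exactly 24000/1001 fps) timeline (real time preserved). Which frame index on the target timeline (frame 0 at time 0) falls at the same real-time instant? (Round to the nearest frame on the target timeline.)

frame 71497

Source frame index: (0×3600 + 49×60 + 42) × 50 + 2 = 149102.
Real time: 149102 / (50) = 74551/25 s.
Target frame: (74551/25) × (24000/1001) = 71568960/1001 ≈ 71497.463 → 71497.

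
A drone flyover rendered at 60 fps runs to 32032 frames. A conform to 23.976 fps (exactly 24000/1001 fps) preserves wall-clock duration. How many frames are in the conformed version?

Target frames = source frames × (target rate / source rate) = 32032 × (24000/1001)/(60) = 32032 × 400/1001 = 12800.

12800 frames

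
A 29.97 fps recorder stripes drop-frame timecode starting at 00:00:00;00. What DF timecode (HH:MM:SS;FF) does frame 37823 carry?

Ten DF minutes hold 17982 frames, so frame 37823 lies in block 2 (frames 35964–53945) with 1859 frames into that block.
The block's first minute is 1800 frames and the rest 1798 each; 1859 frames reaches minute 1, so 2 × 18 + 1 × 2 = 38 labels have been skipped so far.
Adding those back, label number 37823 + 38 = 37861 at 30 labels/s is 1262 s + 1 f = 0 h 21 min 2 s frame 1, i.e. 00:21:02;01.

00:21:02;01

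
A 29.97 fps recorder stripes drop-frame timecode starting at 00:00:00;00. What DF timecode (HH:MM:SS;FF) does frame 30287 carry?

Each 10-minute DF block holds 10 × 60 × 30 − 9 × 2 = 17982 frames. 30287 ÷ 17982 → 1 full block, remainder 12305.
Within the partial block the first minute is 1800 frames and each further minute 1798, so 6 further minute boundaries passed. Total skipped labels = 18 × 1 + 2 × 6 = 30.
Non-drop label index = 30287 + 30 = 30317; at 30 labels/s that is 00:16:50:17, i.e. DF 00:16:50;17.

00:16:50;17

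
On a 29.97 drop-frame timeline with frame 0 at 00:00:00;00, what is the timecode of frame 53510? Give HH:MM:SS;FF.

Each 10-minute DF block holds 10 × 60 × 30 − 9 × 2 = 17982 frames. 53510 ÷ 17982 → 2 full blocks, remainder 17546.
Within the partial block the first minute is 1800 frames and each further minute 1798, so 9 further minute boundaries passed. Total skipped labels = 18 × 2 + 2 × 9 = 54.
Non-drop label index = 53510 + 54 = 53564; at 30 labels/s that is 00:29:45:14, i.e. DF 00:29:45;14.

00:29:45;14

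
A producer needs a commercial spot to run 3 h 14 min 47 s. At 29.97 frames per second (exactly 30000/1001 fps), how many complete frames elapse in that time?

350259 frames

3 h 14 min 47 s = 11687 s.
Frames = 11687 × 30000/1001 = 26970000/77 ≈ 350259.7403.
Complete frames: 350259.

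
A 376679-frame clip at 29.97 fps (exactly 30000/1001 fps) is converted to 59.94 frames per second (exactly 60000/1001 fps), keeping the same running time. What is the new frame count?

Target frames = source frames × (target rate / source rate) = 376679 × (60000/1001)/(30000/1001) = 376679 × 2 = 753358.

753358 frames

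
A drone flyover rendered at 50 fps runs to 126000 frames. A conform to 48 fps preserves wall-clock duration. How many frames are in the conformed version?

120960 frames

Target frames = source frames × (target rate / source rate) = 126000 × (48)/(50) = 126000 × 24/25 = 120960.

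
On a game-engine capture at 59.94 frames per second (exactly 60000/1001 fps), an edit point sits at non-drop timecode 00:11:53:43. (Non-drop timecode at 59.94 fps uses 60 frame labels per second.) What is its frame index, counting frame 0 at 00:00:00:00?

42823

Total seconds to the label: (0 × 3600 + 11 × 60 + 53) = 713.
Frame index = 713 × 60 + 43 = 42823.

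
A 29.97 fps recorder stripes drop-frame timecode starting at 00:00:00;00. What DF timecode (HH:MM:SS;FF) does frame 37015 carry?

00:20:35;01

Each 10-minute DF block holds 10 × 60 × 30 − 9 × 2 = 17982 frames. 37015 ÷ 17982 → 2 full blocks, remainder 1051.
Within the partial block the first minute is 1800 frames and each further minute 1798, so 0 further minute boundaries passed. Total skipped labels = 18 × 2 + 2 × 0 = 36.
Non-drop label index = 37015 + 36 = 37051; at 30 labels/s that is 00:20:35:01, i.e. DF 00:20:35;01.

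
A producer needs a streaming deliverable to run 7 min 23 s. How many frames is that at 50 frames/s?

22150 frames

7 min 23 s = 443 s.
Frames = 443 × 50 = 22150.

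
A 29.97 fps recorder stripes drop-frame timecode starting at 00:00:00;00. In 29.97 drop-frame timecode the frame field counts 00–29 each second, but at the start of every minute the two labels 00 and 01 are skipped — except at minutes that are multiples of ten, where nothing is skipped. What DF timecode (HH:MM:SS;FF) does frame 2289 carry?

Each 10-minute DF block holds 10 × 60 × 30 − 9 × 2 = 17982 frames. 2289 ÷ 17982 → 0 full blocks, remainder 2289.
Within the partial block the first minute is 1800 frames and each further minute 1798, so 1 further minute boundary passed. Total skipped labels = 18 × 0 + 2 × 1 = 2.
Non-drop label index = 2289 + 2 = 2291; at 30 labels/s that is 00:01:16:11, i.e. DF 00:01:16;11.

00:01:16;11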